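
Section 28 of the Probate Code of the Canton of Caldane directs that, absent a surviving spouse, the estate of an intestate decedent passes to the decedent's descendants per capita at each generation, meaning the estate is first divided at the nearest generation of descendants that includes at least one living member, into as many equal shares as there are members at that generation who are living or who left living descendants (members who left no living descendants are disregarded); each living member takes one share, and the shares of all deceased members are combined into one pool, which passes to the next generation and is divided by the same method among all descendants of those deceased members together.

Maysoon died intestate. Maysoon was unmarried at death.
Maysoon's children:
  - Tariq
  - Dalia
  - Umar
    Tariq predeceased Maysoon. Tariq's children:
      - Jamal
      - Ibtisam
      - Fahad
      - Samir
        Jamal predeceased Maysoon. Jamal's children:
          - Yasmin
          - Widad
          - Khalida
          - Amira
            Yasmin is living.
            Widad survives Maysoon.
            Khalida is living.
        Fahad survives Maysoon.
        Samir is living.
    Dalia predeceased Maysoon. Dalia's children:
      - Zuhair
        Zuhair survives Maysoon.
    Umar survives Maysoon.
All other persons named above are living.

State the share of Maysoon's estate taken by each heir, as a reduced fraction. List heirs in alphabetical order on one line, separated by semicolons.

Amira 1/30; Fahad 2/15; Ibtisam 2/15; Khalida 1/30; Samir 2/15; Umar 1/3; Widad 1/30; Yasmin 1/30; Zuhair 2/15

There is no surviving spouse, so the entire estate passes to Maysoon's descendants per capita at each generation.
At generation 1 (Tariq, Dalia, Umar) there are 3 shares of (1)/3 = 1/3 each.
Living: Umar — each takes 1/3.
Deceased: Tariq and Dalia. Their combined 2/3 is pooled and carried to generation 2.
At generation 2 (Jamal, Ibtisam, Fahad, Samir, Zuhair) there are 5 shares of (2/3)/5 = 2/15 each.
Living: Ibtisam, Fahad, Samir, and Zuhair — each takes 2/15.
Deceased: Jamal. That 2/15 share is carried to generation 3.
At generation 3 (Yasmin, Widad, Khalida, Amira) there are 4 shares of (2/15)/4 = 1/30 each.
Living: Yasmin, Widad, Khalida, and Amira — each takes 1/30.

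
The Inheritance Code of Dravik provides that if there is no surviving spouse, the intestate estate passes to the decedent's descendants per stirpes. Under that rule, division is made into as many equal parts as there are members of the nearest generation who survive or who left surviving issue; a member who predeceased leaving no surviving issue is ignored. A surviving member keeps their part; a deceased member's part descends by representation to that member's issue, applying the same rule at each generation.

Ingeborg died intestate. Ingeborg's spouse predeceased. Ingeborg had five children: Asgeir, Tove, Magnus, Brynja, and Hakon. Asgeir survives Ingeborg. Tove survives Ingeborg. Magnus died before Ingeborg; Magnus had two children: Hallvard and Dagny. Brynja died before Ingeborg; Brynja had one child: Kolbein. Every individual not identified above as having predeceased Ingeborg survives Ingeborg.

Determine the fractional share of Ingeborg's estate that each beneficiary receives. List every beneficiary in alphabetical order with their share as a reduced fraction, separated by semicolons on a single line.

Asgeir 1/5; Dagny 1/10; Hakon 1/5; Hallvard 1/10; Kolbein 1/5; Tove 1/5

There is no surviving spouse, so the entire estate passes to Ingeborg's descendants per stirpes.
The estate is divided into 5 equal shares of 1/5 among Asgeir, Tove, Magnus, Brynja, Hakon.
Asgeir is living and takes 1/5.
Tove is living and takes 1/5.
Magnus predeceased; the 1/5 allotted to Magnus's branch passes to Magnus's issue by representation.
The 1/5 is divided into 2 equal shares of 1/10 among Hallvard, Dagny.
Hallvard is living and takes 1/10.
Dagny is living and takes 1/10.
Brynja predeceased; the 1/5 allotted to Brynja's branch passes to Brynja's issue by representation.
Kolbein is the sole taker at this level and receives the full 1/5.
Hakon is living and takes 1/5.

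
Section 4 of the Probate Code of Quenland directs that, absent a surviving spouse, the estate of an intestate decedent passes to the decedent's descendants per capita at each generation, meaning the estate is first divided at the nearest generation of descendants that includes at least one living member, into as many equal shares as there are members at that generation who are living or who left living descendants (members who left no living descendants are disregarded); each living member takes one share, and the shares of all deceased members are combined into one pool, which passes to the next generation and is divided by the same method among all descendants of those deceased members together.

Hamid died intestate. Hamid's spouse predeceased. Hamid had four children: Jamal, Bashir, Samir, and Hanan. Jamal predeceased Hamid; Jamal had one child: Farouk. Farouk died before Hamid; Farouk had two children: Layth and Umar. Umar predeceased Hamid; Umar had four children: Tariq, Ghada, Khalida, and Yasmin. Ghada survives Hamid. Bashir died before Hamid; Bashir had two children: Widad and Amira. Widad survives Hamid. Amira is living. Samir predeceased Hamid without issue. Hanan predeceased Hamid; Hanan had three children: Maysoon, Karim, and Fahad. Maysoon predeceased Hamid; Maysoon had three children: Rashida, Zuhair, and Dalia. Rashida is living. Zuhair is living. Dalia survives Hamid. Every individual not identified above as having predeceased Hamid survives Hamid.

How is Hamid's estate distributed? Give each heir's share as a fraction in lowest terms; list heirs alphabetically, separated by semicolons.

Amira 1/6; Dalia 1/15; Fahad 1/6; Ghada 1/60; Karim 1/6; Khalida 1/60; Layth 1/15; Rashida 1/15; Tariq 1/60; Widad 1/6; Yasmin 1/60; Zuhair 1/15

There is no surviving spouse, so the entire estate passes to Hamid's descendants per capita at each generation.
No one at generation 1 (Jamal, Bashir, Hanan) is living; moving to the next generation.
At generation 2 (Farouk, Widad, Amira, Maysoon, Karim, Fahad) there are 6 shares of (1)/6 = 1/6 each.
Living: Widad, Amira, Karim, and Fahad — each takes 1/6.
Deceased: Farouk and Maysoon. Their combined 1/3 is pooled and carried to generation 3.
At generation 3 (Layth, Umar, Rashida, Zuhair, Dalia) there are 5 shares of (1/3)/5 = 1/15 each.
Living: Layth, Rashida, Zuhair, and Dalia — each takes 1/15.
Deceased: Umar. That 1/15 share is carried to generation 4.
At generation 4 (Tariq, Ghada, Khalida, Yasmin) there are 4 shares of (1/15)/4 = 1/60 each.
Living: Tariq, Ghada, Khalida, and Yasmin — each takes 1/60.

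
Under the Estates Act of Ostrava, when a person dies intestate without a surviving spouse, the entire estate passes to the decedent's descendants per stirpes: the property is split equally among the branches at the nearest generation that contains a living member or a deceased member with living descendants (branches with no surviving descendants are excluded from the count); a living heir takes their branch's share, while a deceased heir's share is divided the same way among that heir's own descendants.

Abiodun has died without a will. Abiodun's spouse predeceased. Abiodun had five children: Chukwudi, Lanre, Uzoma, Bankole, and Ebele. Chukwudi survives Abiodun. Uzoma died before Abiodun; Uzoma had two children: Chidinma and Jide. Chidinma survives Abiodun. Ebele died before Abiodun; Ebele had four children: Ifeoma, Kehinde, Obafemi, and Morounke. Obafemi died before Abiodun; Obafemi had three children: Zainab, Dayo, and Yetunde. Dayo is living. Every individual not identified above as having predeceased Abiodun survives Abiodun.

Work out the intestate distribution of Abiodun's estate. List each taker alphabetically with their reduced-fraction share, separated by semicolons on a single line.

Bankole 1/5; Chidinma 1/10; Chukwudi 1/5; Dayo 1/60; Ifeoma 1/20; Jide 1/10; Kehinde 1/20; Lanre 1/5; Morounke 1/20; Yetunde 1/60; Zainab 1/60

There is no surviving spouse, so the entire estate passes to Abiodun's descendants per stirpes.
The estate is divided into 5 equal shares of 1/5 among Chukwudi, Lanre, Uzoma, Bankole, Ebele.
Chukwudi is living and takes 1/5.
Lanre is living and takes 1/5.
Uzoma predeceased; the 1/5 allotted to Uzoma's branch passes to Uzoma's issue by representation.
The 1/5 is divided into 2 equal shares of 1/10 among Chidinma, Jide.
Chidinma is living and takes 1/10.
Jide is living and takes 1/10.
Bankole is living and takes 1/5.
Ebele predeceased; the 1/5 allotted to Ebele's branch passes to Ebele's issue by representation.
The 1/5 is divided into 4 equal shares of 1/20 among Ifeoma, Kehinde, Obafemi, Morounke.
Ifeoma is living and takes 1/20.
Kehinde is living and takes 1/20.
Obafemi predeceased; the 1/20 allotted to Obafemi's branch passes to Obafemi's issue by representation.
The 1/20 is divided into 3 equal shares of 1/60 among Zainab, Dayo, Yetunde.
Zainab is living and takes 1/60.
Dayo is living and takes 1/60.
Yetunde is living and takes 1/60.
Morounke is living and takes 1/20.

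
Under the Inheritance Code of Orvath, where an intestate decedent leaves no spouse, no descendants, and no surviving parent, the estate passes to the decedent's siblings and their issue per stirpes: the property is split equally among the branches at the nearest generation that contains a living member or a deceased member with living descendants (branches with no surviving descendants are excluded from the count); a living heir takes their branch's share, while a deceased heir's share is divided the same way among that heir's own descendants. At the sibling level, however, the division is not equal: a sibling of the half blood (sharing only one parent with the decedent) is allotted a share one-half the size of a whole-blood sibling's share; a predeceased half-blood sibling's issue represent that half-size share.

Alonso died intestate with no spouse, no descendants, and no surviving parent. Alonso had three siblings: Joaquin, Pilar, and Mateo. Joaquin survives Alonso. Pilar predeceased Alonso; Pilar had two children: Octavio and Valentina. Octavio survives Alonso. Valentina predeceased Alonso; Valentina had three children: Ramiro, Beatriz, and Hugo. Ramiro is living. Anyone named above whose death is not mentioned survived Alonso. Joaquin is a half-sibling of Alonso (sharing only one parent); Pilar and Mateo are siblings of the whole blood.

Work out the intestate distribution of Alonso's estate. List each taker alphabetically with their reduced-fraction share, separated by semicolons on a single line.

Beatriz 1/15; Hugo 1/15; Joaquin 1/5; Mateo 2/5; Octavio 1/5; Ramiro 1/15

No spouse, descendants, or parent survives, so the estate passes to Alonso's siblings per stirpes.
Half-blood siblings count for one-half the weight of whole-blood siblings at the initial division.
Dividing 1 in proportion to weights (total weight 5/2): Joaquin (weight 1/2) → 1/5; Pilar (weight 1) → 2/5; Mateo (weight 1) → 2/5.
Joaquin is living and takes 1/5.
Pilar predeceased; the 2/5 allotted to Pilar's branch passes to Pilar's issue by representation.
The 2/5 is divided into 2 equal shares of 1/5 among Octavio, Valentina.
Octavio is living and takes 1/5.
Valentina predeceased; the 1/5 allotted to Valentina's branch passes to Valentina's issue by representation.
The 1/5 is divided into 3 equal shares of 1/15 among Ramiro, Beatriz, Hugo.
Ramiro is living and takes 1/15.
Beatriz is living and takes 1/15.
Hugo is living and takes 1/15.
Mateo is living and takes 2/5.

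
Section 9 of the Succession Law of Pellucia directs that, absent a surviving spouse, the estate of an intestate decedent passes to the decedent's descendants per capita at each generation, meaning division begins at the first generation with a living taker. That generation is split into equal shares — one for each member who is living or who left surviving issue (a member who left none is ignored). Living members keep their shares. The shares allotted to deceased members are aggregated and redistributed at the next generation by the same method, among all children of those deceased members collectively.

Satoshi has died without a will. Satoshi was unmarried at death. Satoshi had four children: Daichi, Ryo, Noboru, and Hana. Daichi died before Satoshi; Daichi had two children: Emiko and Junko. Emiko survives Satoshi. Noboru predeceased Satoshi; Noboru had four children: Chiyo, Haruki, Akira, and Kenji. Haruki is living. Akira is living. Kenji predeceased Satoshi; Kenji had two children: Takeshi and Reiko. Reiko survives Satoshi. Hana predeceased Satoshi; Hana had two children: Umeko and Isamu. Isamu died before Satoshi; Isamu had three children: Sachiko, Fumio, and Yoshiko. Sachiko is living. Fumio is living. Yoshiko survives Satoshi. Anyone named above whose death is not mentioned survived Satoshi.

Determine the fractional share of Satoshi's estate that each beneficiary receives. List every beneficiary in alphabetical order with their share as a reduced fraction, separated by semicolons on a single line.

There is no surviving spouse, so the entire estate passes to Satoshi's descendants per capita at each generation.
At generation 1 (Daichi, Ryo, Noboru, Hana) there are 4 shares of (1)/4 = 1/4 each.
Living: Ryo — each takes 1/4.
Deceased: Daichi, Noboru, and Hana. Their combined 3/4 is pooled and carried to generation 2.
At generation 2 (Emiko, Junko, Chiyo, Haruki, Akira, Kenji, Umeko, Isamu) there are 8 shares of (3/4)/8 = 3/32 each.
Living: Emiko, Junko, Chiyo, Haruki, Akira, and Umeko — each takes 3/32.
Deceased: Kenji and Isamu. Their combined 3/16 is pooled and carried to generation 3.
At generation 3 (Takeshi, Reiko, Sachiko, Fumio, Yoshiko) there are 5 shares of (3/16)/5 = 3/80 each.
Living: Takeshi, Reiko, Sachiko, Fumio, and Yoshiko — each takes 3/80.

Akira 3/32; Chiyo 3/32; Emiko 3/32; Fumio 3/80; Haruki 3/32; Junko 3/32; Reiko 3/80; Ryo 1/4; Sachiko 3/80; Takeshi 3/80; Umeko 3/32; Yoshiko 3/80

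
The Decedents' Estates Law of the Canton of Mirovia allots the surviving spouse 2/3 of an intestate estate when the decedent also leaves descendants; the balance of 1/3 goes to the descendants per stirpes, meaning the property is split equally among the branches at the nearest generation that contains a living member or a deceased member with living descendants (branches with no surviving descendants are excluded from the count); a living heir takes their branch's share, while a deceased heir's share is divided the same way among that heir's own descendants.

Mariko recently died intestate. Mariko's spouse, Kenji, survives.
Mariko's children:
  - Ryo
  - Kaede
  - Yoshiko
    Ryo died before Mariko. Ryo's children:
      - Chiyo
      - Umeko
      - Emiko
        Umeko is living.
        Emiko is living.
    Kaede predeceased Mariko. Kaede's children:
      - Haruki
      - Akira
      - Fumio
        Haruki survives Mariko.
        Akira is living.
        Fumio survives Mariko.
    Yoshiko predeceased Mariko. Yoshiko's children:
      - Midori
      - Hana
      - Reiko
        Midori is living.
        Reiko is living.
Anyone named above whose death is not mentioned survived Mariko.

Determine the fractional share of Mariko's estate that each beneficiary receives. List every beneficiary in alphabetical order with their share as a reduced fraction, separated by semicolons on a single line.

Kenji, as surviving spouse, takes 2/3.
The remaining 1/3 passes to Mariko's descendants per stirpes.
The 1/3 is divided into 3 equal shares of 1/9 among Ryo, Kaede, Yoshiko.
Ryo predeceased; the 1/9 allotted to Ryo's branch passes to Ryo's issue by representation.
The 1/9 is divided into 3 equal shares of 1/27 among Chiyo, Umeko, Emiko.
Chiyo is living and takes 1/27.
Umeko is living and takes 1/27.
Emiko is living and takes 1/27.
Kaede predeceased; the 1/9 allotted to Kaede's branch passes to Kaede's issue by representation.
The 1/9 is divided into 3 equal shares of 1/27 among Haruki, Akira, Fumio.
Haruki is living and takes 1/27.
Akira is living and takes 1/27.
Fumio is living and takes 1/27.
Yoshiko predeceased; the 1/9 allotted to Yoshiko's branch passes to Yoshiko's issue by representation.
The 1/9 is divided into 3 equal shares of 1/27 among Midori, Hana, Reiko.
Midori is living and takes 1/27.
Hana is living and takes 1/27.
Reiko is living and takes 1/27.

Akira 1/27; Chiyo 1/27; Emiko 1/27; Fumio 1/27; Hana 1/27; Haruki 1/27; Kenji 2/3; Midori 1/27; Reiko 1/27; Umeko 1/27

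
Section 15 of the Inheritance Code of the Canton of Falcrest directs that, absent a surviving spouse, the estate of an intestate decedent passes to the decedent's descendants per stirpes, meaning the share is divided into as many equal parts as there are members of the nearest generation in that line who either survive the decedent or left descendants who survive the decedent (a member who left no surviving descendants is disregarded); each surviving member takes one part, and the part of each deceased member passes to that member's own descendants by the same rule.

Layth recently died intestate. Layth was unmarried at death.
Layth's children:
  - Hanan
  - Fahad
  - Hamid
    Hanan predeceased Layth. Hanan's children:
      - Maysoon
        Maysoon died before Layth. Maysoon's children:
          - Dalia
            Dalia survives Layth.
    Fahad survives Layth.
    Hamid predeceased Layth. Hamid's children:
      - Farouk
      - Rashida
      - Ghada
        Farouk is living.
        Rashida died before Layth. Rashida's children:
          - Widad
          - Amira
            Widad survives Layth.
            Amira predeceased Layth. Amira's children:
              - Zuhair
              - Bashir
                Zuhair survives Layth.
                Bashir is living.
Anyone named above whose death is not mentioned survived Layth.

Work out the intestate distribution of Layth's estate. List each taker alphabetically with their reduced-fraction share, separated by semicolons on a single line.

There is no surviving spouse, so the entire estate passes to Layth's descendants per stirpes.
The estate is divided into 3 equal shares of 1/3 among Hanan, Fahad, Hamid.
Hanan predeceased; the 1/3 allotted to Hanan's branch passes to Hanan's issue by representation.
Maysoon's line is the sole branch at this level, so the full 1/3 passes to Maysoon's issue by representation.
Dalia is the sole taker at this level and receives the full 1/3.
Fahad is living and takes 1/3.
Hamid predeceased; the 1/3 allotted to Hamid's branch passes to Hamid's issue by representation.
The 1/3 is divided into 3 equal shares of 1/9 among Farouk, Rashida, Ghada.
Farouk is living and takes 1/9.
Rashida predeceased; the 1/9 allotted to Rashida's branch passes to Rashida's issue by representation.
The 1/9 is divided into 2 equal shares of 1/18 among Widad, Amira.
Widad is living and takes 1/18.
Amira predeceased; the 1/18 allotted to Amira's branch passes to Amira's issue by representation.
The 1/18 is divided into 2 equal shares of 1/36 among Zuhair, Bashir.
Zuhair is living and takes 1/36.
Bashir is living and takes 1/36.
Ghada is living and takes 1/9.

Bashir 1/36; Dalia 1/3; Fahad 1/3; Farouk 1/9; Ghada 1/9; Widad 1/18; Zuhair 1/36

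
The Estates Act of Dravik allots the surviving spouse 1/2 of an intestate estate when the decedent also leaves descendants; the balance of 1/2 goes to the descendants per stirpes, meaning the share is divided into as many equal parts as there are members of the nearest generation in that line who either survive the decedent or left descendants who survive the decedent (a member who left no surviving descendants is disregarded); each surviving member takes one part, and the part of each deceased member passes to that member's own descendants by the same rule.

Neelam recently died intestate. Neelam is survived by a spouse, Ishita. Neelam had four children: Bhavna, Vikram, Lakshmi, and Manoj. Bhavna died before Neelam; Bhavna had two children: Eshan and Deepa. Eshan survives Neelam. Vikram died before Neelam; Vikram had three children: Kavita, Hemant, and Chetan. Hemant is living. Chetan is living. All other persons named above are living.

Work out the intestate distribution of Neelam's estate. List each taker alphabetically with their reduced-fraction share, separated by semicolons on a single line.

Chetan 1/24; Deepa 1/16; Eshan 1/16; Hemant 1/24; Ishita 1/2; Kavita 1/24; Lakshmi 1/8; Manoj 1/8

Ishita, as surviving spouse, takes 1/2.
The remaining 1/2 passes to Neelam's descendants per stirpes.
The 1/2 is divided into 4 equal shares of 1/8 among Bhavna, Vikram, Lakshmi, Manoj.
Bhavna predeceased; the 1/8 allotted to Bhavna's branch passes to Bhavna's issue by representation.
The 1/8 is divided into 2 equal shares of 1/16 among Eshan, Deepa.
Eshan is living and takes 1/16.
Deepa is living and takes 1/16.
Vikram predeceased; the 1/8 allotted to Vikram's branch passes to Vikram's issue by representation.
The 1/8 is divided into 3 equal shares of 1/24 among Kavita, Hemant, Chetan.
Kavita is living and takes 1/24.
Hemant is living and takes 1/24.
Chetan is living and takes 1/24.
Lakshmi is living and takes 1/8.
Manoj is living and takes 1/8.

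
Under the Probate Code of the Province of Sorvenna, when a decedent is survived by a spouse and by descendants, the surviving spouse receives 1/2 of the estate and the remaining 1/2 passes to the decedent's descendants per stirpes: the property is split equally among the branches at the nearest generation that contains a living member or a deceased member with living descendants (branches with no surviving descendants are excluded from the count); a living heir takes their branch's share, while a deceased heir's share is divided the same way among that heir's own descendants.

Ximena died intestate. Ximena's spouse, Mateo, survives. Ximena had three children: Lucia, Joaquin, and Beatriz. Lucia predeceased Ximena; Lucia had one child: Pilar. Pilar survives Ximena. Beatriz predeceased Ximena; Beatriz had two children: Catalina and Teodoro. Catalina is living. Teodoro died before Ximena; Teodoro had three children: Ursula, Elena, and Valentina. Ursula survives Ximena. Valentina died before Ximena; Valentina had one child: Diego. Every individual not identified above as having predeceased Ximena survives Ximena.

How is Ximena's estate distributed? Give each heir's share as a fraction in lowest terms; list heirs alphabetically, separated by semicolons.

Mateo, as surviving spouse, takes 1/2.
The remaining 1/2 passes to Ximena's descendants per stirpes.
The 1/2 is divided into 3 equal shares of 1/6 among Lucia, Joaquin, Beatriz.
Lucia predeceased; the 1/6 allotted to Lucia's branch passes to Lucia's issue by representation.
Pilar is the sole taker at this level and receives the full 1/6.
Joaquin is living and takes 1/6.
Beatriz predeceased; the 1/6 allotted to Beatriz's branch passes to Beatriz's issue by representation.
The 1/6 is divided into 2 equal shares of 1/12 among Catalina, Teodoro.
Catalina is living and takes 1/12.
Teodoro predeceased; the 1/12 allotted to Teodoro's branch passes to Teodoro's issue by representation.
The 1/12 is divided into 3 equal shares of 1/36 among Ursula, Elena, Valentina.
Ursula is living and takes 1/36.
Elena is living and takes 1/36.
Valentina predeceased; the 1/36 allotted to Valentina's branch passes to Valentina's issue by representation.
Diego is the sole taker at this level and receives the full 1/36.

Catalina 1/12; Diego 1/36; Elena 1/36; Joaquin 1/6; Mateo 1/2; Pilar 1/6; Ursula 1/36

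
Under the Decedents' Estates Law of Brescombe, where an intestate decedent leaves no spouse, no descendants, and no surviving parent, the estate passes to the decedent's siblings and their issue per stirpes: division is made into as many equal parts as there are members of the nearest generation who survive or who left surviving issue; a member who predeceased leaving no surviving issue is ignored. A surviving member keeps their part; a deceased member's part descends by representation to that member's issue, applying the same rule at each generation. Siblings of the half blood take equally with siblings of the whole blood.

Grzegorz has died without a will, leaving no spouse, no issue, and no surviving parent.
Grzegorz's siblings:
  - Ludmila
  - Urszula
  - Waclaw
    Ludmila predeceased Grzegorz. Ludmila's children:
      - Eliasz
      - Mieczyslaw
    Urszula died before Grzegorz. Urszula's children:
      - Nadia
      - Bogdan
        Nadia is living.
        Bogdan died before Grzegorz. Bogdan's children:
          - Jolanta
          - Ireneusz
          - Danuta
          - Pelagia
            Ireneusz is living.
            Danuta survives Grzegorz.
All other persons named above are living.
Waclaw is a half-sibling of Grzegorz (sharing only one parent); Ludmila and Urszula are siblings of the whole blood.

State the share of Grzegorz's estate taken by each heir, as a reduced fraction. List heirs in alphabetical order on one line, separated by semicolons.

Danuta 1/24; Eliasz 1/6; Ireneusz 1/24; Jolanta 1/24; Mieczyslaw 1/6; Nadia 1/6; Pelagia 1/24; Waclaw 1/3

No spouse, descendants, or parent survives, so the estate passes to Grzegorz's siblings per stirpes.
Half-blood and whole-blood siblings take equally under the stated rule.
The estate is divided into 3 equal shares of 1/3 among Ludmila, Urszula, Waclaw.
Ludmila predeceased; the 1/3 allotted to Ludmila's branch passes to Ludmila's issue by representation.
The 1/3 is divided into 2 equal shares of 1/6 among Eliasz, Mieczyslaw.
Eliasz is living and takes 1/6.
Mieczyslaw is living and takes 1/6.
Urszula predeceased; the 1/3 allotted to Urszula's branch passes to Urszula's issue by representation.
The 1/3 is divided into 2 equal shares of 1/6 among Nadia, Bogdan.
Nadia is living and takes 1/6.
Bogdan predeceased; the 1/6 allotted to Bogdan's branch passes to Bogdan's issue by representation.
The 1/6 is divided into 4 equal shares of 1/24 among Jolanta, Ireneusz, Danuta, Pelagia.
Jolanta is living and takes 1/24.
Ireneusz is living and takes 1/24.
Danuta is living and takes 1/24.
Pelagia is living and takes 1/24.
Waclaw is living and takes 1/3.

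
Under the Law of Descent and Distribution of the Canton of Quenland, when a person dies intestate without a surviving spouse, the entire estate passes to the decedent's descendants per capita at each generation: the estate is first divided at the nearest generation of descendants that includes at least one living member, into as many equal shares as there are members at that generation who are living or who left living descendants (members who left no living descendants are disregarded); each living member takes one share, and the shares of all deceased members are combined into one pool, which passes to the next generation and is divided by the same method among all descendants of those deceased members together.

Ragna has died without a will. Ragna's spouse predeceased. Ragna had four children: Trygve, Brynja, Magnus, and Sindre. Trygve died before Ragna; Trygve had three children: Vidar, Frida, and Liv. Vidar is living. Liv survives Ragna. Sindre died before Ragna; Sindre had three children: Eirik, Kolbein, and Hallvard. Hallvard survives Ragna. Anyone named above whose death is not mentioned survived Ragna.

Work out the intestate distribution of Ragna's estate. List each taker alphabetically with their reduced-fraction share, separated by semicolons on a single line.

Brynja 1/4; Eirik 1/12; Frida 1/12; Hallvard 1/12; Kolbein 1/12; Liv 1/12; Magnus 1/4; Vidar 1/12

There is no surviving spouse, so the entire estate passes to Ragna's descendants per capita at each generation.
At generation 1 (Trygve, Brynja, Magnus, Sindre) there are 4 shares of (1)/4 = 1/4 each.
Living: Brynja and Magnus — each takes 1/4.
Deceased: Trygve and Sindre. Their combined 1/2 is pooled and carried to generation 2.
At generation 2 (Vidar, Frida, Liv, Eirik, Kolbein, Hallvard) there are 6 shares of (1/2)/6 = 1/12 each.
Living: Vidar, Frida, Liv, Eirik, Kolbein, and Hallvard — each takes 1/12.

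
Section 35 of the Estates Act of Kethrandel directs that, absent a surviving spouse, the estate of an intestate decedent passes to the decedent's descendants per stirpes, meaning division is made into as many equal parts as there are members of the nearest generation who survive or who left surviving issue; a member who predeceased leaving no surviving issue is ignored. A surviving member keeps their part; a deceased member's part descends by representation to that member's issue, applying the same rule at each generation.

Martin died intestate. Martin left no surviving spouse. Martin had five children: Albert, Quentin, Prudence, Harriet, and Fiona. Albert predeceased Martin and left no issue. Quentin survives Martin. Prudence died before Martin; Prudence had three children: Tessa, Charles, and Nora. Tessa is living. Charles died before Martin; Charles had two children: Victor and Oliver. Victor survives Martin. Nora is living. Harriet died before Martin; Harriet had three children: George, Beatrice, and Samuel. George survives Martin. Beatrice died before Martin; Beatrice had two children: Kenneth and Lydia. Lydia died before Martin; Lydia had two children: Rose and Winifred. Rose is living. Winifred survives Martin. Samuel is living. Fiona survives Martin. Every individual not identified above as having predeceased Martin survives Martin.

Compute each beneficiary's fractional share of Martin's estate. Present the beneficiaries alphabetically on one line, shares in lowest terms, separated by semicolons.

Fiona 1/4; George 1/12; Kenneth 1/24; Nora 1/12; Oliver 1/24; Quentin 1/4; Rose 1/48; Samuel 1/12; Tessa 1/12; Victor 1/24; Winifred 1/48

There is no surviving spouse, so the entire estate passes to Martin's descendants per stirpes.
Albert left no surviving issue, so that branch lapses and is disregarded.
The estate is divided into 4 equal shares of 1/4 among Quentin, Prudence, Harriet, Fiona.
Quentin is living and takes 1/4.
Prudence predeceased; the 1/4 allotted to Prudence's branch passes to Prudence's issue by representation.
The 1/4 is divided into 3 equal shares of 1/12 among Tessa, Charles, Nora.
Tessa is living and takes 1/12.
Charles predeceased; the 1/12 allotted to Charles's branch passes to Charles's issue by representation.
The 1/12 is divided into 2 equal shares of 1/24 among Victor, Oliver.
Victor is living and takes 1/24.
Oliver is living and takes 1/24.
Nora is living and takes 1/12.
Harriet predeceased; the 1/4 allotted to Harriet's branch passes to Harriet's issue by representation.
The 1/4 is divided into 3 equal shares of 1/12 among George, Beatrice, Samuel.
George is living and takes 1/12.
Beatrice predeceased; the 1/12 allotted to Beatrice's branch passes to Beatrice's issue by representation.
The 1/12 is divided into 2 equal shares of 1/24 among Kenneth, Lydia.
Kenneth is living and takes 1/24.
Lydia predeceased; the 1/24 allotted to Lydia's branch passes to Lydia's issue by representation.
The 1/24 is divided into 2 equal shares of 1/48 among Rose, Winifred.
Rose is living and takes 1/48.
Winifred is living and takes 1/48.
Samuel is living and takes 1/12.
Fiona is living and takes 1/4.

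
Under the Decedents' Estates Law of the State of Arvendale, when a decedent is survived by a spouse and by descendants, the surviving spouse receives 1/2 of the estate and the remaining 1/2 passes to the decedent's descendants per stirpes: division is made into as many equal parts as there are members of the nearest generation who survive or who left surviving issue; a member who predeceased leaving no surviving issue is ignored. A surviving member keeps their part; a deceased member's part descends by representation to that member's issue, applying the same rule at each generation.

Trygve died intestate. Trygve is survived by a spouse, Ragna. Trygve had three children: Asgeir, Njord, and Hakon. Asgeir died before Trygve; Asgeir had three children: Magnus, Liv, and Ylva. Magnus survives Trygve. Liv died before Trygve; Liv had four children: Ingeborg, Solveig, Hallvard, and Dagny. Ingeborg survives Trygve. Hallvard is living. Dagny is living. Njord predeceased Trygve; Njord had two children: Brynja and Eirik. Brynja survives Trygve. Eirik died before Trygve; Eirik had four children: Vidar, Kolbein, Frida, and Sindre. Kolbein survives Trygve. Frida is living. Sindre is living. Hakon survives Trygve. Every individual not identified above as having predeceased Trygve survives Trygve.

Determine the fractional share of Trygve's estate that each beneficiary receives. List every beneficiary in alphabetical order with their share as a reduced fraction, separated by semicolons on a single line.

Brynja 1/12; Dagny 1/72; Frida 1/48; Hakon 1/6; Hallvard 1/72; Ingeborg 1/72; Kolbein 1/48; Magnus 1/18; Ragna 1/2; Sindre 1/48; Solveig 1/72; Vidar 1/48; Ylva 1/18

Ragna, as surviving spouse, takes 1/2.
The remaining 1/2 passes to Trygve's descendants per stirpes.
The 1/2 is divided into 3 equal shares of 1/6 among Asgeir, Njord, Hakon.
Asgeir predeceased; the 1/6 allotted to Asgeir's branch passes to Asgeir's issue by representation.
The 1/6 is divided into 3 equal shares of 1/18 among Magnus, Liv, Ylva.
Magnus is living and takes 1/18.
Liv predeceased; the 1/18 allotted to Liv's branch passes to Liv's issue by representation.
The 1/18 is divided into 4 equal shares of 1/72 among Ingeborg, Solveig, Hallvard, Dagny.
Ingeborg is living and takes 1/72.
Solveig is living and takes 1/72.
Hallvard is living and takes 1/72.
Dagny is living and takes 1/72.
Ylva is living and takes 1/18.
Njord predeceased; the 1/6 allotted to Njord's branch passes to Njord's issue by representation.
The 1/6 is divided into 2 equal shares of 1/12 among Brynja, Eirik.
Brynja is living and takes 1/12.
Eirik predeceased; the 1/12 allotted to Eirik's branch passes to Eirik's issue by representation.
The 1/12 is divided into 4 equal shares of 1/48 among Vidar, Kolbein, Frida, Sindre.
Vidar is living and takes 1/48.
Kolbein is living and takes 1/48.
Frida is living and takes 1/48.
Sindre is living and takes 1/48.
Hakon is living and takes 1/6.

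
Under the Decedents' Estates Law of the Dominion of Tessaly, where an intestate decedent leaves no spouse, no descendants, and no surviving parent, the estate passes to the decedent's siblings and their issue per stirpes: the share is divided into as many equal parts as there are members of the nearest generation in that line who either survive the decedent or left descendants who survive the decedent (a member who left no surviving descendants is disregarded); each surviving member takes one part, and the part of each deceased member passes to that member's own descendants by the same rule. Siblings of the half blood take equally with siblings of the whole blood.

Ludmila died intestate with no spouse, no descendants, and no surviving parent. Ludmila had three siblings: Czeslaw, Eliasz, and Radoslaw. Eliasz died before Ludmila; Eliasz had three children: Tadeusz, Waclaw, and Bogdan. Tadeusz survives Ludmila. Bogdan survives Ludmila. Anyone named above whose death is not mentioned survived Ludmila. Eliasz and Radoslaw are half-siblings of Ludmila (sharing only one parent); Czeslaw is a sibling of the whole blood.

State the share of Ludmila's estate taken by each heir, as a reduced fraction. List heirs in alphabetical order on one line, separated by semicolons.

No spouse, descendants, or parent survives, so the estate passes to Ludmila's siblings per stirpes.
Half-blood and whole-blood siblings take equally under the stated rule.
The estate is divided into 3 equal shares of 1/3 among Czeslaw, Eliasz, Radoslaw.
Czeslaw is living and takes 1/3.
Eliasz predeceased; the 1/3 allotted to Eliasz's branch passes to Eliasz's issue by representation.
The 1/3 is divided into 3 equal shares of 1/9 among Tadeusz, Waclaw, Bogdan.
Tadeusz is living and takes 1/9.
Waclaw is living and takes 1/9.
Bogdan is living and takes 1/9.
Radoslaw is living and takes 1/3.

Bogdan 1/9; Czeslaw 1/3; Radoslaw 1/3; Tadeusz 1/9; Waclaw 1/9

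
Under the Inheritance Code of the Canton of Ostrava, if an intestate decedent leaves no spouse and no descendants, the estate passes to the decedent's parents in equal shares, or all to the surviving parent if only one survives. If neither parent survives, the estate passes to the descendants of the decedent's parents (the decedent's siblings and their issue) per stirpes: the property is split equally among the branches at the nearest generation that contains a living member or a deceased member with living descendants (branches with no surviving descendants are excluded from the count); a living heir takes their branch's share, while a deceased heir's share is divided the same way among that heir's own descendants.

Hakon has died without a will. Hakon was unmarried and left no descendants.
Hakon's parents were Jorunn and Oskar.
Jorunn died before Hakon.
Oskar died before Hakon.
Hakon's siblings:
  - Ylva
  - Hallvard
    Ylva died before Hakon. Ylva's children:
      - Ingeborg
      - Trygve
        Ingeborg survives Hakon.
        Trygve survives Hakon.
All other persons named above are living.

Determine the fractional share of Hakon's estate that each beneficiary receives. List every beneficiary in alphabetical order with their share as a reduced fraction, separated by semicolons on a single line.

Hallvard 1/2; Ingeborg 1/4; Trygve 1/4

Neither parent survives and there are no descendants, so the estate passes to Hakon's siblings and their issue per stirpes.
The estate is divided into 2 equal shares of 1/2 among Ylva, Hallvard.
Ylva predeceased; the 1/2 allotted to Ylva's branch passes to Ylva's issue by representation.
The 1/2 is divided into 2 equal shares of 1/4 among Ingeborg, Trygve.
Ingeborg is living and takes 1/4.
Trygve is living and takes 1/4.
Hallvard is living and takes 1/2.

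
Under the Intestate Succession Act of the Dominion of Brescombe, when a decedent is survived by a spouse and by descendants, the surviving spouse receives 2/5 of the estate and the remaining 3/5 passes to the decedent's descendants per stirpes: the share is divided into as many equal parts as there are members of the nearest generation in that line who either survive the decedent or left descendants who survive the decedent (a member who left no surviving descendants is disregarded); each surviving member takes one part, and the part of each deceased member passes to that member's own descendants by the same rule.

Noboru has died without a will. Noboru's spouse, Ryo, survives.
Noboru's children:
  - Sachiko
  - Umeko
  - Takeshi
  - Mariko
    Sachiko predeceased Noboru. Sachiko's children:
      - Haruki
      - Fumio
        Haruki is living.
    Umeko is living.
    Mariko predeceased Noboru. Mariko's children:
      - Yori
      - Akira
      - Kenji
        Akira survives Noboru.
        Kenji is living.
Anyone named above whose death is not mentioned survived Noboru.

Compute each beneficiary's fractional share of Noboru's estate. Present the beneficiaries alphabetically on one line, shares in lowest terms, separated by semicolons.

Akira 1/20; Fumio 3/40; Haruki 3/40; Kenji 1/20; Ryo 2/5; Takeshi 3/20; Umeko 3/20; Yori 1/20

Ryo, as surviving spouse, takes 2/5.
The remaining 3/5 passes to Noboru's descendants per stirpes.
The 3/5 is divided into 4 equal shares of 3/20 among Sachiko, Umeko, Takeshi, Mariko.
Sachiko predeceased; the 3/20 allotted to Sachiko's branch passes to Sachiko's issue by representation.
The 3/20 is divided into 2 equal shares of 3/40 among Haruki, Fumio.
Haruki is living and takes 3/40.
Fumio is living and takes 3/40.
Umeko is living and takes 3/20.
Takeshi is living and takes 3/20.
Mariko predeceased; the 3/20 allotted to Mariko's branch passes to Mariko's issue by representation.
The 3/20 is divided into 3 equal shares of 1/20 among Yori, Akira, Kenji.
Yori is living and takes 1/20.
Akira is living and takes 1/20.
Kenji is living and takes 1/20.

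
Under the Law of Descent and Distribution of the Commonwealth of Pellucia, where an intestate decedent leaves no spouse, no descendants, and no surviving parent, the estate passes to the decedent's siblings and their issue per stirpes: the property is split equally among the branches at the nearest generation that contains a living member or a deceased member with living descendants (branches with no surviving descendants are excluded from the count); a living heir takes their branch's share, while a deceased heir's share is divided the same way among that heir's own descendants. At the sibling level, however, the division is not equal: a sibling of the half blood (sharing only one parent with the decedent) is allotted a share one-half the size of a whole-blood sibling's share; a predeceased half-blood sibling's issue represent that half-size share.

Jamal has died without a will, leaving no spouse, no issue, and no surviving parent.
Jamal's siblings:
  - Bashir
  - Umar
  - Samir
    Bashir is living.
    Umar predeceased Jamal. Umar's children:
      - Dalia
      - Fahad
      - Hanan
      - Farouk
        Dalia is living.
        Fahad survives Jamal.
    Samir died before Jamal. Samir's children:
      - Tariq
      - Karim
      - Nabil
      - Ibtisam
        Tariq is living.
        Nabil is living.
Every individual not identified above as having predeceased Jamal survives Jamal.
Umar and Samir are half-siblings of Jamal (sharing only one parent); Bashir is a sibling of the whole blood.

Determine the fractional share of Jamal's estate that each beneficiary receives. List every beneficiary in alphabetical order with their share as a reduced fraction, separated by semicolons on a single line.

Bashir 1/2; Dalia 1/16; Fahad 1/16; Farouk 1/16; Hanan 1/16; Ibtisam 1/16; Karim 1/16; Nabil 1/16; Tariq 1/16

No spouse, descendants, or parent survives, so the estate passes to Jamal's siblings per stirpes.
Half-blood siblings count for one-half the weight of whole-blood siblings at the initial division.
Dividing 1 in proportion to weights (total weight 2): Bashir (weight 1) → 1/2; Umar (weight 1/2) → 1/4; Samir (weight 1/2) → 1/4.
Bashir is living and takes 1/2.
Umar predeceased; the 1/4 allotted to Umar's branch passes to Umar's issue by representation.
The 1/4 is divided into 4 equal shares of 1/16 among Dalia, Fahad, Hanan, Farouk.
Dalia is living and takes 1/16.
Fahad is living and takes 1/16.
Hanan is living and takes 1/16.
Farouk is living and takes 1/16.
Samir predeceased; the 1/4 allotted to Samir's branch passes to Samir's issue by representation.
The 1/4 is divided into 4 equal shares of 1/16 among Tariq, Karim, Nabil, Ibtisam.
Tariq is living and takes 1/16.
Karim is living and takes 1/16.
Nabil is living and takes 1/16.
Ibtisam is living and takes 1/16.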